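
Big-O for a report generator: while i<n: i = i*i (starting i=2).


Reasoning: squaring drives double-exponential growth; iterations ~ log log n
Complexity: O(log log n)

O(log log n)


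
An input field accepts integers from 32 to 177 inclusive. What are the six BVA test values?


Range: [32, 177]
Boundaries: just below min, min, min+1, max-1, max, just above max
Values: [31, 32, 33, 176, 177, 178]

[31, 32, 33, 176, 177, 178]


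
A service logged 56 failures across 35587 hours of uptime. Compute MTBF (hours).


Formula: MTBF = Total operating time / Number of failures
MTBF = 35587 / 56
MTBF = 635.48 hours

635.48 hours


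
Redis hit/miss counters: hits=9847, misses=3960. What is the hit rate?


Formula: hit rate = hits / (hits + misses) * 100
hit rate = 9847 / (9847 + 3960) * 100
hit rate = 9847 / 13807 * 100
hit rate = 71.32%

71.32%


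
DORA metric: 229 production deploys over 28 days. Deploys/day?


Formula: deployments per day = releases / days
= 229 / 28
= 8.179 deploys/day
(equivalently, 57.25 deploys/week)

8.179 deploys/day


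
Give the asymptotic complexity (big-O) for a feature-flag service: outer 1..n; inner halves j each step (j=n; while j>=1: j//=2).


Reasoning: n times log n
Complexity: O(n log n)

O(n log n)


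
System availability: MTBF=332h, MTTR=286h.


Availability = MTBF / (MTBF + MTTR)
Availability = 332 / (332 + 286)
Availability = 332 / 618
Availability = 53.7217%

53.7217%


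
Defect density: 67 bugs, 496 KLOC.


Defect density = defects / KLOC
Defect density = 67 / 496
Defect density = 0.135 defects/KLOC

0.135 defects/KLOC


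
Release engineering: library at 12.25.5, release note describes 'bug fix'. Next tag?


Current: 12.25.5
Change category: 'bug fix' → patch bump
SemVer rule: patch bump → increment PATCH (MAJOR and MINOR unchanged)
New: 12.25.6

12.25.6


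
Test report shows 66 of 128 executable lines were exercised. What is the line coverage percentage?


Coverage = covered / total * 100
Coverage = 66 / 128 * 100
Coverage = 51.56%

51.56%


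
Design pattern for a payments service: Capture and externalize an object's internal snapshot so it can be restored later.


This matches the Memento pattern

Memento


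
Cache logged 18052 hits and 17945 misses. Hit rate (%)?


Formula: hit rate = hits / (hits + misses) * 100
hit rate = 18052 / (18052 + 17945) * 100
hit rate = 18052 / 35997 * 100
hit rate = 50.15%

50.15%


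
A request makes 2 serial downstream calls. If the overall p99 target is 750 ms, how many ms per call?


Formula: per_stage = total_budget / stages
per_stage = 750 / 2
per_stage = 375.0 ms

375.0 ms


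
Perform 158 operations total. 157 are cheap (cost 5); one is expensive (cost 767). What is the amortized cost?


Formula: Amortized cost = Total cost / Operations
Total cost = (157 * 5) + (1 * 767)
Total cost = 785 + 767 = 1552
Amortized = 1552 / 158 = 9.8228

9.8228


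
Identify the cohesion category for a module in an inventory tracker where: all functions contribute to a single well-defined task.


Reasoning: Best: single purpose
Type: Functional cohesion

Functional cohesion


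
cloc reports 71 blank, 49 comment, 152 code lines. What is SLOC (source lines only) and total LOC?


Total LOC = blank + comment + code
Total LOC = 71 + 49 + 152 = 272
SLOC (source only) = code = 152

Total LOC: 272, SLOC: 152


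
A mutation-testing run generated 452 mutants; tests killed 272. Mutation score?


Mutation score = killed / total * 100
Mutation score = 272 / 452 * 100
Mutation score = 60.18%

60.18%


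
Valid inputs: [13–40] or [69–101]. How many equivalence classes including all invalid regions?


Valid ranges: [13,40] and [69,101]
Class 1: x < 13 — invalid
Class 2: 13 ≤ x ≤ 40 — valid
Class 3: 40 < x < 69 — invalid (gap between ranges)
Class 4: 69 ≤ x ≤ 101 — valid
Class 5: x > 101 — invalid
Total equivalence classes: 5

5 equivalence classes


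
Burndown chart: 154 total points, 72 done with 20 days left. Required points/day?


Formula: Required rate = Remaining points / Days left
Remaining = 154 - 72 = 82 points
Required rate = 82 / 20 = 4.1 points/day

4.1 points/day


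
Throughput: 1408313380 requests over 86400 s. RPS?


Formula: throughput = requests / seconds
throughput = 1408313380 / 86400
throughput = 16299.92 requests/second

16299.92 requests/second


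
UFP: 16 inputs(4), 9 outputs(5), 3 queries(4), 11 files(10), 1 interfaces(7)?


UFP = EI*4 + EO*5 + EQ*4 + ILF*10 + EIF*7
UFP = 16*4 + 9*5 + 3*4 + 11*10 + 1*7
UFP = 64 + 45 + 12 + 110 + 7
UFP = 238

238


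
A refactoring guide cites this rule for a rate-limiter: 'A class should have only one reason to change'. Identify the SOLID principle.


This describes the Single Responsibility Principle (SRP)

Single Responsibility Principle (SRP)


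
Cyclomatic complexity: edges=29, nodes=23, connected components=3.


Formula: V(G) = E - N + 2P
V(G) = 29 - 23 + 2*3
V(G) = 6 + 6
V(G) = 12

12


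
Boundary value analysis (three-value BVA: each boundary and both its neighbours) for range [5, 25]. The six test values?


Range: [5, 25]
Boundaries: just below min, min, min+1, max-1, max, just above max
Values: [4, 5, 6, 24, 25, 26]

[4, 5, 6, 24, 25, 26]


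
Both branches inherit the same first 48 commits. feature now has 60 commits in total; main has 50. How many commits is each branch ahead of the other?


Common ancestor: commit #48
feature commits after divergence: 60 - 48 = 12
main commits after divergence: 50 - 48 = 2
feature is 12 commits ahead of main
main is 2 commits ahead of feature

feature ahead: 12, main ahead: 2


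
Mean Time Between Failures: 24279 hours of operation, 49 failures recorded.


Formula: MTBF = Total operating time / Number of failures
MTBF = 24279 / 49
MTBF = 495.49 hours

495.49 hours


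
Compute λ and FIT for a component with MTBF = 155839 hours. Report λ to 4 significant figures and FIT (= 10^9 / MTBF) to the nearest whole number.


Formula: λ = 1 / MTBF; FIT = λ × 1e9 = 1e9 / MTBF
λ = 1 / 155839 ≈ 6.417e-06 failures/hour
FIT = 1e9 / 155839 ≈ 6417 failures per 1e9 hours (nearest whole number)

λ = 6.417e-06 /h, FIT = 6417


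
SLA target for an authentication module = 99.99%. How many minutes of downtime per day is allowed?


Formula: allowed downtime = period * (100 - SLA) / 100
Period (day) = 1440 minutes
Unavailability fraction = (100 - 99.99) / 100
Allowed downtime = 1440 * (100 - 99.99) / 100
Allowed downtime = 0.144 minutes

0.144 minutes


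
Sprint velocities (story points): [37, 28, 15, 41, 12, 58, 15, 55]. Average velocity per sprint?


Formula: Avg velocity = Total points / Number of sprints
Points: [37, 28, 15, 41, 12, 58, 15, 55]
Sum = 37 + 28 + 15 + 41 + 12 + 58 + 15 + 55 = 261
Avg velocity = 261 / 8 = 32.63 points/sprint

32.63 points/sprint


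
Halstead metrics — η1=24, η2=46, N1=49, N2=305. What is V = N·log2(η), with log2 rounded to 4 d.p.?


Formula: V = N * log2(η), where N = N1 + N2 and η = η1 + η2
η = 24 + 46 = 70
N = 49 + 305 = 354
log2(70) ≈ 6.1293
V = 354 * 6.1293 = 2169.77

2169.77


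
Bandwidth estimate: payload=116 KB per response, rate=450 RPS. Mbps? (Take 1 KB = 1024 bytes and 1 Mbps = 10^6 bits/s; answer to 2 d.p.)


Formula: Mbps = payload_bytes * RPS * 8 / 1e6
Payload per request = 116 KB = 116 * 1024 = 118784 bytes
Total bytes/sec = 118784 * 450 = 53452800
Total bits/sec = 53452800 * 8 = 427622400
Mbps = 427622400 / 1e6 = 427.62

427.62 Mbps


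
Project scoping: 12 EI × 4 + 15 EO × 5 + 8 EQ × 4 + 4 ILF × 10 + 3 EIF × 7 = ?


UFP = EI*4 + EO*5 + EQ*4 + ILF*10 + EIF*7
UFP = 12*4 + 15*5 + 8*4 + 4*10 + 3*7
UFP = 48 + 75 + 32 + 40 + 21
UFP = 216

216


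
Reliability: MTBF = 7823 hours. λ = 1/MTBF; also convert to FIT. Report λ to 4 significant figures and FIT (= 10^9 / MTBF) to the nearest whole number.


Formula: λ = 1 / MTBF; FIT = λ × 1e9 = 1e9 / MTBF
λ = 1 / 7823 ≈ 1.278e-04 failures/hour
FIT = 1e9 / 7823 ≈ 127828 failures per 1e9 hours (nearest whole number)

λ = 1.278e-04 /h, FIT = 127828


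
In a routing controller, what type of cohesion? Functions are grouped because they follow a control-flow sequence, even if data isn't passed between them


Reasoning: Grouped by order of execution within a routine, not by data flow
Type: Procedural cohesion

Procedural cohesion


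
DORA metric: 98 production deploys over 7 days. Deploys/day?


Formula: deployments per day = releases / days
= 98 / 7
= 14.0 deploys/day
(equivalently, 98.0 deploys/week)

14.0 deploys/day


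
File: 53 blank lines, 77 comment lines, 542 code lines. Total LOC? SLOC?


Total LOC = blank + comment + code
Total LOC = 53 + 77 + 542 = 672
SLOC (source only) = code = 542

Total LOC: 672, SLOC: 542


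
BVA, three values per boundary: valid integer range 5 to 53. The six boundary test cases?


Range: [5, 53]
Boundaries: just below min, min, min+1, max-1, max, just above max
Values: [4, 5, 6, 52, 53, 54]

[4, 5, 6, 52, 53, 54]


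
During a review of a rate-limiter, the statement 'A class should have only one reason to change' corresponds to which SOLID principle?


This describes the Single Responsibility Principle (SRP)

Single Responsibility Principle (SRP)


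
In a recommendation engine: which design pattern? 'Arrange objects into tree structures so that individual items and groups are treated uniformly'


This matches the Composite pattern

Composite


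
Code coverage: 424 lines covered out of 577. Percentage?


Coverage = covered / total * 100
Coverage = 424 / 577 * 100
Coverage = 73.48%

73.48%


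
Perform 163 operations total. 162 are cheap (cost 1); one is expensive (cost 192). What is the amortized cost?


Formula: Amortized cost = Total cost / Operations
Total cost = (162 * 1) + (1 * 192)
Total cost = 162 + 192 = 354
Amortized = 354 / 163 = 2.1718

2.1718


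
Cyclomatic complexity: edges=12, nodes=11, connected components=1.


Formula: V(G) = E - N + 2P
V(G) = 12 - 11 + 2*1
V(G) = 1 + 2
V(G) = 3

3


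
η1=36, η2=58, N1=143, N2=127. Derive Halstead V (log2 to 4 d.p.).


Formula: V = N * log2(η), where N = N1 + N2 and η = η1 + η2
η = 36 + 58 = 94
N = 143 + 127 = 270
log2(94) ≈ 6.5546
V = 270 * 6.5546 = 1769.74

1769.74


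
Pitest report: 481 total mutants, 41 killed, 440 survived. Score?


Mutation score = killed / total * 100
Mutation score = 41 / 481 * 100
Mutation score = 8.52%

8.52%


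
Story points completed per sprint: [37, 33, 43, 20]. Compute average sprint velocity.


Formula: Avg velocity = Total points / Number of sprints
Points: [37, 33, 43, 20]
Sum = 37 + 33 + 43 + 20 = 133
Avg velocity = 133 / 4 = 33.25 points/sprint

33.25 points/sprint


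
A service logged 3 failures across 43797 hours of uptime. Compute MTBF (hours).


Formula: MTBF = Total operating time / Number of failures
MTBF = 43797 / 3
MTBF = 14599.0 hours

14599.0 hours


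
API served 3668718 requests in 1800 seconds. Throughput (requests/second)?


Formula: throughput = requests / seconds
throughput = 3668718 / 1800
throughput = 2038.18 requests/second

2038.18 requests/second


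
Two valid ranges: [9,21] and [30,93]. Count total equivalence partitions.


Valid ranges: [9,21] and [30,93]
Class 1: x < 9 — invalid
Class 2: 9 ≤ x ≤ 21 — valid
Class 3: 21 < x < 30 — invalid (gap between ranges)
Class 4: 30 ≤ x ≤ 93 — valid
Class 5: x > 93 — invalid
Total equivalence classes: 5

5 equivalence classes


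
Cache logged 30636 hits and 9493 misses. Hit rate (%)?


Formula: hit rate = hits / (hits + misses) * 100
hit rate = 30636 / (30636 + 9493) * 100
hit rate = 30636 / 40129 * 100
hit rate = 76.34%

76.34%


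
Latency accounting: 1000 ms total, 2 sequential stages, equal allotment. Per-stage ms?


Formula: per_stage = total_budget / stages
per_stage = 1000 / 2
per_stage = 500.0 ms

500.0 ms


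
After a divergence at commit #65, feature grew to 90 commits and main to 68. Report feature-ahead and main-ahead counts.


Common ancestor: commit #65
feature commits after divergence: 90 - 65 = 25
main commits after divergence: 68 - 65 = 3
feature is 25 commits ahead of main
main is 3 commits ahead of feature

feature ahead: 25, main ahead: 3


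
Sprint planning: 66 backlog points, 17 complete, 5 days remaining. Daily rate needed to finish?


Formula: Required rate = Remaining points / Days left
Remaining = 66 - 17 = 49 points
Required rate = 49 / 5 = 9.8 points/day

9.8 points/day


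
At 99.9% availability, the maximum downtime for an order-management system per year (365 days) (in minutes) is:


Formula: allowed downtime = period * (100 - SLA) / 100
Period (year (365 days)) = 525600 minutes
Unavailability fraction = (100 - 99.9) / 100
Allowed downtime = 525600 * (100 - 99.9) / 100
Allowed downtime = 525.6 minutes

525.6 minutes


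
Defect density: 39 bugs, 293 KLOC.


Defect density = defects / KLOC
Defect density = 39 / 293
Defect density = 0.133 defects/KLOC

0.133 defects/KLOC


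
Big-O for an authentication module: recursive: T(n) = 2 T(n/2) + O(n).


Reasoning: master theorem case 2 (merge-sort recurrence)
Complexity: O(n log n)

O(n log n)


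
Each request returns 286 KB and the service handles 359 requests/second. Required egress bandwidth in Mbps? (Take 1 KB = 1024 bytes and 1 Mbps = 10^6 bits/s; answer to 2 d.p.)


Formula: Mbps = payload_bytes * RPS * 8 / 1e6
Payload per request = 286 KB = 286 * 1024 = 292864 bytes
Total bytes/sec = 292864 * 359 = 105138176
Total bits/sec = 105138176 * 8 = 841105408
Mbps = 841105408 / 1e6 = 841.11

841.11 Mbps


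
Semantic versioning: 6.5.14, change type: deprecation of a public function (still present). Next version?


Current: 6.5.14
Change category: 'deprecation of a public function (still present)' → minor bump
SemVer rule: minor bump → increment MINOR, reset PATCH to 0 (MAJOR unchanged)
New: 6.6.0

6.6.0


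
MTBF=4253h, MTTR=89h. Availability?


Availability = MTBF / (MTBF + MTTR)
Availability = 4253 / (4253 + 89)
Availability = 4253 / 4342
Availability = 97.9503%

97.9503%


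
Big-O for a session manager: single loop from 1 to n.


Reasoning: one pass through n items
Complexity: O(n)

O(n)


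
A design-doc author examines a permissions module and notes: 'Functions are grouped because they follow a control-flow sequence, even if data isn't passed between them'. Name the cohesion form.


Reasoning: Grouped by order of execution within a routine, not by data flow
Type: Procedural cohesion

Procedural cohesion


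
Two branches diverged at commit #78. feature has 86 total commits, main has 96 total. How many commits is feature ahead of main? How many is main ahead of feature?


Common ancestor: commit #78
feature commits after divergence: 86 - 78 = 8
main commits after divergence: 96 - 78 = 18
feature is 8 commits ahead of main
main is 18 commits ahead of feature

feature ahead: 8, main ahead: 18


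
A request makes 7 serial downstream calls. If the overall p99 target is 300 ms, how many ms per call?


Formula: per_stage = total_budget / stages
per_stage = 300 / 7
per_stage = 42.86 ms

42.86 ms


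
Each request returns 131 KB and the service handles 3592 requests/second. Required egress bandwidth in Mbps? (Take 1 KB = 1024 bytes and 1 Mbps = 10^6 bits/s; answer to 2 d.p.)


Formula: Mbps = payload_bytes * RPS * 8 / 1e6
Payload per request = 131 KB = 131 * 1024 = 134144 bytes
Total bytes/sec = 134144 * 3592 = 481845248
Total bits/sec = 481845248 * 8 = 3854761984
Mbps = 3854761984 / 1e6 = 3854.76

3854.76 Mbps


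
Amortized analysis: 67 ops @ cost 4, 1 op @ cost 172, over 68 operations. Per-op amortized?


Formula: Amortized cost = Total cost / Operations
Total cost = (67 * 4) + (1 * 172)
Total cost = 268 + 172 = 440
Amortized = 440 / 68 = 6.4706

6.4706


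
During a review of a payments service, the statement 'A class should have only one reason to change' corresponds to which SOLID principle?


This describes the Single Responsibility Principle (SRP)

Single Responsibility Principle (SRP)


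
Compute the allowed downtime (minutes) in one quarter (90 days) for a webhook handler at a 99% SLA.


Formula: allowed downtime = period * (100 - SLA) / 100
Period (quarter (90 days)) = 129600 minutes
Unavailability fraction = (100 - 99.0) / 100
Allowed downtime = 129600 * (100 - 99.0) / 100
Allowed downtime = 1296.0 minutes

1296.0 minutes


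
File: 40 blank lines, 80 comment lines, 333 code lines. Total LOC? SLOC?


Total LOC = blank + comment + code
Total LOC = 40 + 80 + 333 = 453
SLOC (source only) = code = 333

Total LOC: 453, SLOC: 333


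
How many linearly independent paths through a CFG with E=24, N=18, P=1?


Formula: V(G) = E - N + 2P
V(G) = 24 - 18 + 2*1
V(G) = 6 + 2
V(G) = 8

8


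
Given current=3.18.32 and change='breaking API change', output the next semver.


Current: 3.18.32
Change category: 'breaking API change' → major bump
SemVer rule: major bump → increment MAJOR, reset MINOR and PATCH to 0
New: 4.0.0

4.0.0


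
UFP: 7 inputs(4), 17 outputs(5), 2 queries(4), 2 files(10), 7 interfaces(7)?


UFP = EI*4 + EO*5 + EQ*4 + ILF*10 + EIF*7
UFP = 7*4 + 17*5 + 2*4 + 2*10 + 7*7
UFP = 28 + 85 + 8 + 20 + 49
UFP = 190

190


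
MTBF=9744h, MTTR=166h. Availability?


Availability = MTBF / (MTBF + MTTR)
Availability = 9744 / (9744 + 166)
Availability = 9744 / 9910
Availability = 98.3249%

98.3249%


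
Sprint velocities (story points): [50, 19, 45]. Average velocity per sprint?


Formula: Avg velocity = Total points / Number of sprints
Points: [50, 19, 45]
Sum = 50 + 19 + 45 = 114
Avg velocity = 114 / 3 = 38.0 points/sprint

38.0 points/sprint


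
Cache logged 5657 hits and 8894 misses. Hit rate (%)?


Formula: hit rate = hits / (hits + misses) * 100
hit rate = 5657 / (5657 + 8894) * 100
hit rate = 5657 / 14551 * 100
hit rate = 38.88%

38.88%


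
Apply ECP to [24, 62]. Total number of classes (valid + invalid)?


Valid range: [24, 62]
Class 1: x < 24 — invalid
Class 2: 24 ≤ x ≤ 62 — valid
Class 3: x > 62 — invalid
Total equivalence classes: 3

3 equivalence classes


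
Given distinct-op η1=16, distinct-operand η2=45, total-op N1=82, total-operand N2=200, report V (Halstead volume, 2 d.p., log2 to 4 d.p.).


Formula: V = N * log2(η), where N = N1 + N2 and η = η1 + η2
η = 16 + 45 = 61
N = 82 + 200 = 282
log2(61) ≈ 5.9307
V = 282 * 5.9307 = 1672.46

1672.46


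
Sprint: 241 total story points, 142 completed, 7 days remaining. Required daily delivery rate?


Formula: Required rate = Remaining points / Days left
Remaining = 241 - 142 = 99 points
Required rate = 99 / 7 = 14.14 points/day

14.14 points/day


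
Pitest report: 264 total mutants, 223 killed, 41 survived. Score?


Mutation score = killed / total * 100
Mutation score = 223 / 264 * 100
Mutation score = 84.47%

84.47%


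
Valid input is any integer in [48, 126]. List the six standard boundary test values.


Range: [48, 126]
Boundaries: just below min, min, min+1, max-1, max, just above max
Values: [47, 48, 49, 125, 126, 127]

[47, 48, 49, 125, 126, 127]


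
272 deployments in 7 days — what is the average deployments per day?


Formula: deployments per day = releases / days
= 272 / 7
= 38.857 deploys/day
(equivalently, 272.0 deploys/week)

38.857 deploys/day


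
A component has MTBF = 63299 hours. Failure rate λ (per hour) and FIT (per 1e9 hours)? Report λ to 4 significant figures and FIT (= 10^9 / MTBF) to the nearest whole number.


Formula: λ = 1 / MTBF; FIT = λ × 1e9 = 1e9 / MTBF
λ = 1 / 63299 ≈ 1.580e-05 failures/hour
FIT = 1e9 / 63299 ≈ 15798 failures per 1e9 hours (nearest whole number)

λ = 1.580e-05 /h, FIT = 15798


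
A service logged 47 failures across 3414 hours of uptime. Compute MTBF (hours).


Formula: MTBF = Total operating time / Number of failures
MTBF = 3414 / 47
MTBF = 72.64 hours

72.64 hours


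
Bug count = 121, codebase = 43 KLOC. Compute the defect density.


Defect density = defects / KLOC
Defect density = 121 / 43
Defect density = 2.814 defects/KLOC

2.814 defects/KLOC


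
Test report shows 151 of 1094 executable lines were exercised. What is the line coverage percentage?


Coverage = covered / total * 100
Coverage = 151 / 1094 * 100
Coverage = 13.8%

13.8%


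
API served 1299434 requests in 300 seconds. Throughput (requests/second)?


Formula: throughput = requests / seconds
throughput = 1299434 / 300
throughput = 4331.45 requests/second

4331.45 requests/second


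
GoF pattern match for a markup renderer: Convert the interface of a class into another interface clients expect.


This matches the Adapter pattern

Adapter


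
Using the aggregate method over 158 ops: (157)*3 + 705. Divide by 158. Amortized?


Formula: Amortized cost = Total cost / Operations
Total cost = (157 * 3) + (1 * 705)
Total cost = 471 + 705 = 1176
Amortized = 1176 / 158 = 7.443

7.443


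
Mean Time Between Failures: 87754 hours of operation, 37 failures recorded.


Formula: MTBF = Total operating time / Number of failures
MTBF = 87754 / 37
MTBF = 2371.73 hours

2371.73 hours


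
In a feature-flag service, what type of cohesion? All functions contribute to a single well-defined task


Reasoning: Best: single purpose
Type: Functional cohesion

Functional cohesion


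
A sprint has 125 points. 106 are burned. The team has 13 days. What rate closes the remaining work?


Formula: Required rate = Remaining points / Days left
Remaining = 125 - 106 = 19 points
Required rate = 19 / 13 = 1.46 points/day

1.46 points/day


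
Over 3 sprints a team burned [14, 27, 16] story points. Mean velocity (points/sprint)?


Formula: Avg velocity = Total points / Number of sprints
Points: [14, 27, 16]
Sum = 14 + 27 + 16 = 57
Avg velocity = 57 / 3 = 19.0 points/sprint

19.0 points/sprint


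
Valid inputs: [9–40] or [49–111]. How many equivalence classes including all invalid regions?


Valid ranges: [9,40] and [49,111]
Class 1: x < 9 — invalid
Class 2: 9 ≤ x ≤ 40 — valid
Class 3: 40 < x < 49 — invalid (gap between ranges)
Class 4: 49 ≤ x ≤ 111 — valid
Class 5: x > 111 — invalid
Total equivalence classes: 5

5 equivalence classes


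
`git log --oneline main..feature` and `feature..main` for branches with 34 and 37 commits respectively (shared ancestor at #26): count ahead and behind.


Common ancestor: commit #26
feature commits after divergence: 34 - 26 = 8
main commits after divergence: 37 - 26 = 11
feature is 8 commits ahead of main
main is 11 commits ahead of feature

feature ahead: 8, main ahead: 11


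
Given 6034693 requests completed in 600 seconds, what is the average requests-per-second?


Formula: throughput = requests / seconds
throughput = 6034693 / 600
throughput = 10057.82 requests/second

10057.82 requests/second


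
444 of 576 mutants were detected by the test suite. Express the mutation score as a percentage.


Mutation score = killed / total * 100
Mutation score = 444 / 576 * 100
Mutation score = 77.08%

77.08%


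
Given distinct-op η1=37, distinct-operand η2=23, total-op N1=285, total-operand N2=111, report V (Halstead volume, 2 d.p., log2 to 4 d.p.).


Formula: V = N * log2(η), where N = N1 + N2 and η = η1 + η2
η = 37 + 23 = 60
N = 285 + 111 = 396
log2(60) ≈ 5.9069
V = 396 * 5.9069 = 2339.13

2339.13


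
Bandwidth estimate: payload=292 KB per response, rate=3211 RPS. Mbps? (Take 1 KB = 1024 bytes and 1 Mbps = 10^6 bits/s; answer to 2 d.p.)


Formula: Mbps = payload_bytes * RPS * 8 / 1e6
Payload per request = 292 KB = 292 * 1024 = 299008 bytes
Total bytes/sec = 299008 * 3211 = 960114688
Total bits/sec = 960114688 * 8 = 7680917504
Mbps = 7680917504 / 1e6 = 7680.92

7680.92 Mbps


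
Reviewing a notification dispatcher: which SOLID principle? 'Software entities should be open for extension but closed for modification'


This describes the Open/Closed Principle (OCP)

Open/Closed Principle (OCP)


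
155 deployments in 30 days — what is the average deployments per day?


Formula: deployments per day = releases / days
= 155 / 30
= 5.167 deploys/day
(equivalently, 36.17 deploys/week)

5.167 deploys/day


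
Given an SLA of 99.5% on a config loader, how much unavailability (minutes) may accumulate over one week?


Formula: allowed downtime = period * (100 - SLA) / 100
Period (week) = 10080 minutes
Unavailability fraction = (100 - 99.5) / 100
Allowed downtime = 10080 * (100 - 99.5) / 100
Allowed downtime = 50.4 minutes

50.4 minutes


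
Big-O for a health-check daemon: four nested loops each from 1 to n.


Reasoning: four levels of nesting
Complexity: O(n^4)

O(n^4)


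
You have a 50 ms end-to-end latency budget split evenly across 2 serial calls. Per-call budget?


Formula: per_stage = total_budget / stages
per_stage = 50 / 2
per_stage = 25.0 ms

25.0 ms


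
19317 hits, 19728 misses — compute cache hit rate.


Formula: hit rate = hits / (hits + misses) * 100
hit rate = 19317 / (19317 + 19728) * 100
hit rate = 19317 / 39045 * 100
hit rate = 49.47%

49.47%


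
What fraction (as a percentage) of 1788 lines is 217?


Coverage = covered / total * 100
Coverage = 217 / 1788 * 100
Coverage = 12.14%

12.14%


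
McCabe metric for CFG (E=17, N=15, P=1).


Formula: V(G) = E - N + 2P
V(G) = 17 - 15 + 2*1
V(G) = 2 + 2
V(G) = 4

4


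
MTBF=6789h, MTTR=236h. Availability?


Availability = MTBF / (MTBF + MTTR)
Availability = 6789 / (6789 + 236)
Availability = 6789 / 7025
Availability = 96.6406%

96.6406%


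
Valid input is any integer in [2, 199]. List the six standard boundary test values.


Range: [2, 199]
Boundaries: just below min, min, min+1, max-1, max, just above max
Values: [1, 2, 3, 198, 199, 200]

[1, 2, 3, 198, 199, 200]


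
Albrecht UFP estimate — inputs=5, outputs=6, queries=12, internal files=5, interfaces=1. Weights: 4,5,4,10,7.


UFP = EI*4 + EO*5 + EQ*4 + ILF*10 + EIF*7
UFP = 5*4 + 6*5 + 12*4 + 5*10 + 1*7
UFP = 20 + 30 + 48 + 50 + 7
UFP = 155

155


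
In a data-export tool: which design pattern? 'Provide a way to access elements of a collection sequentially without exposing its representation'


This matches the Iterator pattern

Iterator


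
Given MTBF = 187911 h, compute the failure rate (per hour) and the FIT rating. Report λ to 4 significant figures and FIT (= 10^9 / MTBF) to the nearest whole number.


Formula: λ = 1 / MTBF; FIT = λ × 1e9 = 1e9 / MTBF
λ = 1 / 187911 ≈ 5.322e-06 failures/hour
FIT = 1e9 / 187911 ≈ 5322 failures per 1e9 hours (nearest whole number)

λ = 5.322e-06 /h, FIT = 5322


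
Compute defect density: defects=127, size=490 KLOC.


Defect density = defects / KLOC
Defect density = 127 / 490
Defect density = 0.259 defects/KLOC

0.259 defects/KLOC


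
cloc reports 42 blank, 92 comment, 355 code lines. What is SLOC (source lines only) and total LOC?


Total LOC = blank + comment + code
Total LOC = 42 + 92 + 355 = 489
SLOC (source only) = code = 355

Total LOC: 489, SLOC: 355


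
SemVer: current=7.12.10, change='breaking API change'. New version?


Current: 7.12.10
Change category: 'breaking API change' → major bump
SemVer rule: major bump → increment MAJOR, reset MINOR and PATCH to 0
New: 8.0.0

8.0.0


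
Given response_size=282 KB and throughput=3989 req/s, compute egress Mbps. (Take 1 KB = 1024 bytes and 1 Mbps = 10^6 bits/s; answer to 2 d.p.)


Formula: Mbps = payload_bytes * RPS * 8 / 1e6
Payload per request = 282 KB = 282 * 1024 = 288768 bytes
Total bytes/sec = 288768 * 3989 = 1151895552
Total bits/sec = 1151895552 * 8 = 9215164416
Mbps = 9215164416 / 1e6 = 9215.16

9215.16 Mbps


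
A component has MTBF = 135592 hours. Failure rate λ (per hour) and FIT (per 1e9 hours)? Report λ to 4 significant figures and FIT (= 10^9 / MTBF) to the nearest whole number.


Formula: λ = 1 / MTBF; FIT = λ × 1e9 = 1e9 / MTBF
λ = 1 / 135592 ≈ 7.375e-06 failures/hour
FIT = 1e9 / 135592 ≈ 7375 failures per 1e9 hours (nearest whole number)

λ = 7.375e-06 /h, FIT = 7375


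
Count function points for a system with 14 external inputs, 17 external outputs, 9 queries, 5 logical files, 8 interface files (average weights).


UFP = EI*4 + EO*5 + EQ*4 + ILF*10 + EIF*7
UFP = 14*4 + 17*5 + 9*4 + 5*10 + 8*7
UFP = 56 + 85 + 36 + 50 + 56
UFP = 283

283


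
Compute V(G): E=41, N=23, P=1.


Formula: V(G) = E - N + 2P
V(G) = 41 - 23 + 2*1
V(G) = 18 + 2
V(G) = 20

20


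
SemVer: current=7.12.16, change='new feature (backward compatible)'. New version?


Current: 7.12.16
Change category: 'new feature (backward compatible)' → minor bump
SemVer rule: minor bump → increment MINOR, reset PATCH to 0 (MAJOR unchanged)
New: 7.13.0

7.13.0


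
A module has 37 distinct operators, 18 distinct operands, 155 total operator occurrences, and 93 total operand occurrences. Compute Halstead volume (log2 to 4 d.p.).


Formula: V = N * log2(η), where N = N1 + N2 and η = η1 + η2
η = 37 + 18 = 55
N = 155 + 93 = 248
log2(55) ≈ 5.7814
V = 248 * 5.7814 = 1433.79

1433.79


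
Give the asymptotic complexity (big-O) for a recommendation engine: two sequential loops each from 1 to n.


Reasoning: sequential dominates: O(n) + O(n) = O(n)
Complexity: O(n)

O(n)


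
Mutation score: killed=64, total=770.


Mutation score = killed / total * 100
Mutation score = 64 / 770 * 100
Mutation score = 8.31%

8.31%


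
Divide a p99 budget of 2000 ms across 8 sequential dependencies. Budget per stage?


Formula: per_stage = total_budget / stages
per_stage = 2000 / 8
per_stage = 250.0 ms

250.0 ms


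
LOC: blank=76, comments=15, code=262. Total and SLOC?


Total LOC = blank + comment + code
Total LOC = 76 + 15 + 262 = 353
SLOC (source only) = code = 262

Total LOC: 353, SLOC: 262


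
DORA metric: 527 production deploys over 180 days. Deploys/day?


Formula: deployments per day = releases / days
= 527 / 180
= 2.928 deploys/day
(equivalently, 20.49 deploys/week)

2.928 deploys/day


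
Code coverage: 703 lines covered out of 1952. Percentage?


Coverage = covered / total * 100
Coverage = 703 / 1952 * 100
Coverage = 36.01%

36.01%


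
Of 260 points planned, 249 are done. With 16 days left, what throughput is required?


Formula: Required rate = Remaining points / Days left
Remaining = 260 - 249 = 11 points
Required rate = 11 / 16 = 0.69 points/day

0.69 points/day


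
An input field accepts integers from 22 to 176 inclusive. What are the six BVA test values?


Range: [22, 176]
Boundaries: just below min, min, min+1, max-1, max, just above max
Values: [21, 22, 23, 175, 176, 177]

[21, 22, 23, 175, 176, 177]


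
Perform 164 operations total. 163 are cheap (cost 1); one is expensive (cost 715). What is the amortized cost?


Formula: Amortized cost = Total cost / Operations
Total cost = (163 * 1) + (1 * 715)
Total cost = 163 + 715 = 878
Amortized = 878 / 164 = 5.3537

5.3537


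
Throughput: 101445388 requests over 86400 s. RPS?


Formula: throughput = requests / seconds
throughput = 101445388 / 86400
throughput = 1174.14 requests/second

1174.14 requests/second


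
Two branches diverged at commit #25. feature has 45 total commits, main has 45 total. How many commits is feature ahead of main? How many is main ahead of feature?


Common ancestor: commit #25
feature commits after divergence: 45 - 25 = 20
main commits after divergence: 45 - 25 = 20
feature is 20 commits ahead of main
main is 20 commits ahead of feature

feature ahead: 20, main ahead: 20


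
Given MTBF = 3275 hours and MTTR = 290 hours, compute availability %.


Availability = MTBF / (MTBF + MTTR)
Availability = 3275 / (3275 + 290)
Availability = 3275 / 3565
Availability = 91.8654%

91.8654%


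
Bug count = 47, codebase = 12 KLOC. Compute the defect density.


Defect density = defects / KLOC
Defect density = 47 / 12
Defect density = 3.917 defects/KLOC

3.917 defects/KLOC


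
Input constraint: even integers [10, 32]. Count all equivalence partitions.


Constraint: even integers in [10, 32]
Class 1: x < 10 — out-of-range invalid
Class 2: x in [10,32] but odd — wrong type invalid
Class 3: x in [10,32] and even — valid
Class 4: x > 32 — out-of-range invalid
Total equivalence classes: 4

4 equivalence classes


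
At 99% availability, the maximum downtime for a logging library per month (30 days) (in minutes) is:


Formula: allowed downtime = period * (100 - SLA) / 100
Period (month (30 days)) = 43200 minutes
Unavailability fraction = (100 - 99.0) / 100
Allowed downtime = 43200 * (100 - 99.0) / 100
Allowed downtime = 432.0 minutes

432.0 minutes


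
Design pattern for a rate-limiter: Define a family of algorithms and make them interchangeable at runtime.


This matches the Strategy pattern

Strategy


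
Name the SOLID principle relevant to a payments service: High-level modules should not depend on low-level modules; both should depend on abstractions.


This describes the Dependency Inversion Principle (DIP)

Dependency Inversion Principle (DIP)


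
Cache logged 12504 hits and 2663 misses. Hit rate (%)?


Formula: hit rate = hits / (hits + misses) * 100
hit rate = 12504 / (12504 + 2663) * 100
hit rate = 12504 / 15167 * 100
hit rate = 82.44%

82.44%


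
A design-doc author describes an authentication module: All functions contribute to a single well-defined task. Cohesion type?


Reasoning: Best: single purpose
Type: Functional cohesion

Functional cohesion


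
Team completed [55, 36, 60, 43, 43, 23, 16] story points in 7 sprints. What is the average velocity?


Formula: Avg velocity = Total points / Number of sprints
Points: [55, 36, 60, 43, 43, 23, 16]
Sum = 55 + 36 + 60 + 43 + 43 + 23 + 16 = 276
Avg velocity = 276 / 7 = 39.43 points/sprint

39.43 points/sprint


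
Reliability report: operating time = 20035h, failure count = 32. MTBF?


Formula: MTBF = Total operating time / Number of failures
MTBF = 20035 / 32
MTBF = 626.09 hours

626.09 hours


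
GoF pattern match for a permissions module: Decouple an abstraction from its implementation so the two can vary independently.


This matches the Bridge pattern

Bridge


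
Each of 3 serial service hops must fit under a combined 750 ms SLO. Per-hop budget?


Formula: per_stage = total_budget / stages
per_stage = 750 / 3
per_stage = 250.0 ms

250.0 ms


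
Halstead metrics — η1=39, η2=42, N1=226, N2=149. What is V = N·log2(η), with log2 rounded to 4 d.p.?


Formula: V = N * log2(η), where N = N1 + N2 and η = η1 + η2
η = 39 + 42 = 81
N = 226 + 149 = 375
log2(81) ≈ 6.3399
V = 375 * 6.3399 = 2377.46

2377.46


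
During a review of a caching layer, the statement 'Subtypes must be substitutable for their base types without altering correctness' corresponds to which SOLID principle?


This describes the Liskov Substitution Principle (LSP)

Liskov Substitution Principle (LSP)


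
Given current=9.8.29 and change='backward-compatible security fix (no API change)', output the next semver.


Current: 9.8.29
Change category: 'backward-compatible security fix (no API change)' → patch bump
SemVer rule: patch bump → increment PATCH (MAJOR and MINOR unchanged)
New: 9.8.30

9.8.30


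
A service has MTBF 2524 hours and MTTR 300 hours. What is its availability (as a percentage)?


Availability = MTBF / (MTBF + MTTR)
Availability = 2524 / (2524 + 300)
Availability = 2524 / 2824
Availability = 89.3768%

89.3768%


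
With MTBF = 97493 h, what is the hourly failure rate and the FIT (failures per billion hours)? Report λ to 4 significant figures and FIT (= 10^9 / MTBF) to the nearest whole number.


Formula: λ = 1 / MTBF; FIT = λ × 1e9 = 1e9 / MTBF
λ = 1 / 97493 ≈ 1.026e-05 failures/hour
FIT = 1e9 / 97493 ≈ 10257 failures per 1e9 hours (nearest whole number)

λ = 1.026e-05 /h, FIT = 10257


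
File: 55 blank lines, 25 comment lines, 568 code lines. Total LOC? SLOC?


Total LOC = blank + comment + code
Total LOC = 55 + 25 + 568 = 648
SLOC (source only) = code = 568

Total LOC: 648, SLOC: 568


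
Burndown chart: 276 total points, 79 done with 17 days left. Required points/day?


Formula: Required rate = Remaining points / Days left
Remaining = 276 - 79 = 197 points
Required rate = 197 / 17 = 11.59 points/day

11.59 points/day


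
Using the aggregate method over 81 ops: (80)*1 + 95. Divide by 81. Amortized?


Formula: Amortized cost = Total cost / Operations
Total cost = (80 * 1) + (1 * 95)
Total cost = 80 + 95 = 175
Amortized = 175 / 81 = 2.1605

2.1605


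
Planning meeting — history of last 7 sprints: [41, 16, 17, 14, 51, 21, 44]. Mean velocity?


Formula: Avg velocity = Total points / Number of sprints
Points: [41, 16, 17, 14, 51, 21, 44]
Sum = 41 + 16 + 17 + 14 + 51 + 21 + 44 = 204
Avg velocity = 204 / 7 = 29.14 points/sprint

29.14 points/sprint


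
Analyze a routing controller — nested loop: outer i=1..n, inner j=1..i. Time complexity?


Reasoning: triangle: n(n+1)/2 ~ n^2/2
Complexity: O(n^2)

O(n^2)


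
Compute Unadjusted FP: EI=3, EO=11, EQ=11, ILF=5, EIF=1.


UFP = EI*4 + EO*5 + EQ*4 + ILF*10 + EIF*7
UFP = 3*4 + 11*5 + 11*4 + 5*10 + 1*7
UFP = 12 + 55 + 44 + 50 + 7
UFP = 168

168


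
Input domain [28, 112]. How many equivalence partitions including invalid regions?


Valid range: [28, 112]
Class 1: x < 28 — invalid
Class 2: 28 ≤ x ≤ 112 — valid
Class 3: x > 112 — invalid
Total equivalence classes: 3

3 equivalence classes


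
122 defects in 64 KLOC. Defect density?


Defect density = defects / KLOC
Defect density = 122 / 64
Defect density = 1.906 defects/KLOC

1.906 defects/KLOC


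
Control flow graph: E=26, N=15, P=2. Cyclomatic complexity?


Formula: V(G) = E - N + 2P
V(G) = 26 - 15 + 2*2
V(G) = 11 + 4
V(G) = 15

15


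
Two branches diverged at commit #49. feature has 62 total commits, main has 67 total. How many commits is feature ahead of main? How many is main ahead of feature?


Common ancestor: commit #49
feature commits after divergence: 62 - 49 = 13
main commits after divergence: 67 - 49 = 18
feature is 13 commits ahead of main
main is 18 commits ahead of feature

feature ahead: 13, main ahead: 18


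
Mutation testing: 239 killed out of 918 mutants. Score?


Mutation score = killed / total * 100
Mutation score = 239 / 918 * 100
Mutation score = 26.03%

26.03%


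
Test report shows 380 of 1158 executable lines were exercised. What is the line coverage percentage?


Coverage = covered / total * 100
Coverage = 380 / 1158 * 100
Coverage = 32.82%

32.82%


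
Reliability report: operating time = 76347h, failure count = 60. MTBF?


Formula: MTBF = Total operating time / Number of failures
MTBF = 76347 / 60
MTBF = 1272.45 hours

1272.45 hours


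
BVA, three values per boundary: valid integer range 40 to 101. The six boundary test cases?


Range: [40, 101]
Boundaries: just below min, min, min+1, max-1, max, just above max
Values: [39, 40, 41, 100, 101, 102]

[39, 40, 41, 100, 101, 102]


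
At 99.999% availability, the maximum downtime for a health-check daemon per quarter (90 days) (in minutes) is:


Formula: allowed downtime = period * (100 - SLA) / 100
Period (quarter (90 days)) = 129600 minutes
Unavailability fraction = (100 - 99.999) / 100
Allowed downtime = 129600 * (100 - 99.999) / 100
Allowed downtime = 1.296 minutes

1.296 minutes


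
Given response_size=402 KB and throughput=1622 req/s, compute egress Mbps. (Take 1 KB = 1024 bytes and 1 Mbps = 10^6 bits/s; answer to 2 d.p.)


Formula: Mbps = payload_bytes * RPS * 8 / 1e6
Payload per request = 402 KB = 402 * 1024 = 411648 bytes
Total bytes/sec = 411648 * 1622 = 667693056
Total bits/sec = 667693056 * 8 = 5341544448
Mbps = 5341544448 / 1e6 = 5341.54

5341.54 Mbps
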